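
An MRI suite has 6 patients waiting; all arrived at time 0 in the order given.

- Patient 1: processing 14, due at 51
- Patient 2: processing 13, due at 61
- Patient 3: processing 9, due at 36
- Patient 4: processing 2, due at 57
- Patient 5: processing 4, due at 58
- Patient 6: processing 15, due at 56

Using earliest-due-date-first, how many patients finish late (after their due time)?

EDD (increasing due date): Patient 3 Patient 1 Patient 6 Patient 4 Patient 5 Patient 2.
Patient 3: 0→9, due 36, tardiness 0
Patient 1: 9→23, due 51, tardiness 0
Patient 6: 23→38, due 56, tardiness 0
Patient 4: 38→40, due 57, tardiness 0
Patient 5: 40→44, due 58, tardiness 0
Patient 2: 44→57, due 61, tardiness 0
Late patients: 0.

0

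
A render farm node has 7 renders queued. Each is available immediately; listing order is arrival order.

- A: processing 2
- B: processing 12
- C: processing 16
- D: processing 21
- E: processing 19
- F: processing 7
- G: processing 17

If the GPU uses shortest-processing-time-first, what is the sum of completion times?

290

SPT (increasing processing time): A F B C G E D.
A: 0→2
F: 2→9
B: 9→21
C: 21→37
G: 37→54
E: 54→73
D: 73→94
Sum = 2+9+21+37+54+73+94 = 290.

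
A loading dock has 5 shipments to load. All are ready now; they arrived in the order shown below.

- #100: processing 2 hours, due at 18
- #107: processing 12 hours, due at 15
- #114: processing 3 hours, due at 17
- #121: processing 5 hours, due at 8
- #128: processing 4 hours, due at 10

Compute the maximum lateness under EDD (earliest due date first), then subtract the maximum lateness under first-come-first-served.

EDD (increasing due date): #121 #128 #107 #114 #100.
#121: 0→5, due 8, lateness -3
#128: 5→9, due 10, lateness -1
#107: 9→21, due 15, lateness 6
#114: 21→24, due 17, lateness 7
#100: 24→26, due 18, lateness 8
Maximum = 8.
FIFO (arrival order): #100 #107 #114 #121 #128.
#100: 0→2, due 18, lateness -16
#107: 2→14, due 15, lateness -1
#114: 14→17, due 17, lateness 0
#121: 17→22, due 8, lateness 14
#128: 22→26, due 10, lateness 16
Maximum = 16.
Difference = 8 − 16 = -8.

-8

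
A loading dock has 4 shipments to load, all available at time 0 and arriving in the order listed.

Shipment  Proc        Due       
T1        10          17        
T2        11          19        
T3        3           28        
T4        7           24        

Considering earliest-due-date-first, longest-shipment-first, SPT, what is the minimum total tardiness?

EDD (increasing due date): T1 T2 T4 T3.
T1: 0→10, due 17, tardiness 0
T2: 10→21, due 19, tardiness 2
T4: 21→28, due 24, tardiness 4
T3: 28→31, due 28, tardiness 3
Sum = 0+2+4+3 = 9.
LPT (decreasing processing time): T2 T1 T4 T3.
T2: 0→11, due 19, tardiness 0
T1: 11→21, due 17, tardiness 4
T4: 21→28, due 24, tardiness 4
T3: 28→31, due 28, tardiness 3
Sum = 0+4+4+3 = 11.
SPT (increasing processing time): T3 T4 T1 T2.
T3: 0→3, due 28, tardiness 0
T4: 3→10, due 24, tardiness 0
T1: 10→20, due 17, tardiness 3
T2: 20→31, due 19, tardiness 12
Sum = 0+0+3+12 = 15.
EDD 9, LPT 11, SPT 15 → minimum 9.

9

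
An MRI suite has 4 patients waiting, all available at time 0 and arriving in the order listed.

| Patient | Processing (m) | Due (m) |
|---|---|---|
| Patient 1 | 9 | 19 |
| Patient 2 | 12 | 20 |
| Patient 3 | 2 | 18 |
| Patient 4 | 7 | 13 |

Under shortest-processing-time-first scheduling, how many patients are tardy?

SPT (increasing processing time): Patient 3 Patient 4 Patient 1 Patient 2.
Patient 3: 0→2, due 18, tardiness 0
Patient 4: 2→9, due 13, tardiness 0
Patient 1: 9→18, due 19, tardiness 0
Patient 2: 18→30, due 20, tardiness 10
Late patients: 1.

1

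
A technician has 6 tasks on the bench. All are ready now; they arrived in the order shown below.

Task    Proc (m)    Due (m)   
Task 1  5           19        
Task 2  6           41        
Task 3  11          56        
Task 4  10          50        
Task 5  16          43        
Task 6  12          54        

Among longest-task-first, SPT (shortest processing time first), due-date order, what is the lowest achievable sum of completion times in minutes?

173

LPT (decreasing processing time): Task 5 Task 6 Task 3 Task 4 Task 2 Task 1.
Task 5: 0→16
Task 6: 16→28
Task 3: 28→39
Task 4: 39→49
Task 2: 49→55
Task 1: 55→60
Sum = 16+28+39+49+55+60 = 247.
SPT (increasing processing time): Task 1 Task 2 Task 4 Task 3 Task 6 Task 5.
Task 1: 0→5
Task 2: 5→11
Task 4: 11→21
Task 3: 21→32
Task 6: 32→44
Task 5: 44→60
Sum = 5+11+21+32+44+60 = 173.
EDD (increasing due date): Task 1 Task 2 Task 5 Task 4 Task 6 Task 3.
Task 1: 0→5
Task 2: 5→11
Task 5: 11→27
Task 4: 27→37
Task 6: 37→49
Task 3: 49→60
Sum = 5+11+27+37+49+60 = 189.
LPT 247, SPT 173, EDD 189 → minimum 173.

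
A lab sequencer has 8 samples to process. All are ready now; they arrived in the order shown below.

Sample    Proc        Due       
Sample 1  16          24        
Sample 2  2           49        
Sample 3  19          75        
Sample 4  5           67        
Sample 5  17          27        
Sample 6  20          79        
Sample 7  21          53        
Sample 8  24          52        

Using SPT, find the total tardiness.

SPT (increasing processing time): Sample 2 Sample 4 Sample 1 Sample 5 Sample 3 Sample 6 Sample 7 Sample 8.
Sample 2: 0→2, due 49, tardiness 0
Sample 4: 2→7, due 67, tardiness 0
Sample 1: 7→23, due 24, tardiness 0
Sample 5: 23→40, due 27, tardiness 13
Sample 3: 40→59, due 75, tardiness 0
Sample 6: 59→79, due 79, tardiness 0
Sample 7: 79→100, due 53, tardiness 47
Sample 8: 100→124, due 52, tardiness 72
Sum = 0+0+0+13+0+0+47+72 = 132.

132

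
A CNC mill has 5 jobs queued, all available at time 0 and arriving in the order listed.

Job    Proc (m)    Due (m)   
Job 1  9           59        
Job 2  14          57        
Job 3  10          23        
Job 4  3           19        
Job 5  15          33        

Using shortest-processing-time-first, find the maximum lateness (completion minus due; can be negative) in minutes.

SPT (increasing processing time): Job 4 Job 1 Job 3 Job 2 Job 5.
Job 4: 0→3, due 19, lateness -16
Job 1: 3→12, due 59, lateness -47
Job 3: 12→22, due 23, lateness -1
Job 2: 22→36, due 57, lateness -21
Job 5: 36→51, due 33, lateness 18
Maximum = 18.

18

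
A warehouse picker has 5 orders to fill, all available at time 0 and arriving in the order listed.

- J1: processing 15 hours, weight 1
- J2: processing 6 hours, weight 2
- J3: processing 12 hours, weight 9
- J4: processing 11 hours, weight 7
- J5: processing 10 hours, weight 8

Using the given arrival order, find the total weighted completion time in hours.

1094

FIFO (arrival order): J1 J2 J3 J4 J5.
J1: finishes 15, weight 1, w·C = 15
J2: finishes 21, weight 2, w·C = 42
J3: finishes 33, weight 9, w·C = 297
J4: finishes 44, weight 7, w·C = 308
J5: finishes 54, weight 8, w·C = 432
Sum = 15+42+297+308+432 = 1094.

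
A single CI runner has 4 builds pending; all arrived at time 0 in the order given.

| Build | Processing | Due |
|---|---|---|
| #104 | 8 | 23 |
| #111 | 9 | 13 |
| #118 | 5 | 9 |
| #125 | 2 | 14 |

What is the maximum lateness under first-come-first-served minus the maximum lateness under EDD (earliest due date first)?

FIFO (arrival order): #104 #111 #118 #125.
#104: 0→8, due 23, lateness -15
#111: 8→17, due 13, lateness 4
#118: 17→22, due 9, lateness 13
#125: 22→24, due 14, lateness 10
Maximum = 13.
EDD (increasing due date): #118 #111 #125 #104.
#118: 0→5, due 9, lateness -4
#111: 5→14, due 13, lateness 1
#125: 14→16, due 14, lateness 2
#104: 16→24, due 23, lateness 1
Maximum = 2.
Difference = 13 − 2 = 11.

11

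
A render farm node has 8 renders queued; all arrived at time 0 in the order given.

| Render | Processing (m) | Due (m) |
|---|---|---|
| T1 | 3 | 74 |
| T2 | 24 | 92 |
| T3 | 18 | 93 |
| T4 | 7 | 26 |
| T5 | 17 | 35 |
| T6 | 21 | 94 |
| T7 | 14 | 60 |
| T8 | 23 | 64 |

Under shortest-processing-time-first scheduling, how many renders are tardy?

SPT (increasing processing time): T1 T4 T7 T5 T3 T6 T8 T2.
T1: 0→3, due 74, tardiness 0
T4: 3→10, due 26, tardiness 0
T7: 10→24, due 60, tardiness 0
T5: 24→41, due 35, tardiness 6
T3: 41→59, due 93, tardiness 0
T6: 59→80, due 94, tardiness 0
T8: 80→103, due 64, tardiness 39
T2: 103→127, due 92, tardiness 35
Late renders: 3.

3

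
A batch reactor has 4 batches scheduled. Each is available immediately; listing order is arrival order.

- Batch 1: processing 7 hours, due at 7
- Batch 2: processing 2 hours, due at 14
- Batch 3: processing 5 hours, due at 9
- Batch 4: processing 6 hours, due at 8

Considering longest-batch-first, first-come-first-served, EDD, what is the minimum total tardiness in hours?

17

LPT (decreasing processing time): Batch 1 Batch 4 Batch 3 Batch 2.
Batch 1: 0→7, due 7, tardiness 0
Batch 4: 7→13, due 8, tardiness 5
Batch 3: 13→18, due 9, tardiness 9
Batch 2: 18→20, due 14, tardiness 6
Sum = 0+5+9+6 = 20.
FIFO (arrival order): Batch 1 Batch 2 Batch 3 Batch 4.
Batch 1: 0→7, due 7, tardiness 0
Batch 2: 7→9, due 14, tardiness 0
Batch 3: 9→14, due 9, tardiness 5
Batch 4: 14→20, due 8, tardiness 12
Sum = 0+0+5+12 = 17.
EDD (increasing due date): Batch 1 Batch 4 Batch 3 Batch 2.
Batch 1: 0→7, due 7, tardiness 0
Batch 4: 7→13, due 8, tardiness 5
Batch 3: 13→18, due 9, tardiness 9
Batch 2: 18→20, due 14, tardiness 6
Sum = 0+5+9+6 = 20.
LPT 20, FIFO 17, EDD 20 → minimum 17.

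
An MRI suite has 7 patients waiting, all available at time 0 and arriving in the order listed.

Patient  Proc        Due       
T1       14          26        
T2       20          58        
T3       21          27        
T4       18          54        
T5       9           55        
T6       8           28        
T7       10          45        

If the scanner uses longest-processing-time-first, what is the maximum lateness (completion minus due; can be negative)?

72

LPT (decreasing processing time): T3 T2 T4 T1 T7 T5 T6.
T3: 0→21, due 27, lateness -6
T2: 21→41, due 58, lateness -17
T4: 41→59, due 54, lateness 5
T1: 59→73, due 26, lateness 47
T7: 73→83, due 45, lateness 38
T5: 83→92, due 55, lateness 37
T6: 92→100, due 28, lateness 72
Maximum = 72.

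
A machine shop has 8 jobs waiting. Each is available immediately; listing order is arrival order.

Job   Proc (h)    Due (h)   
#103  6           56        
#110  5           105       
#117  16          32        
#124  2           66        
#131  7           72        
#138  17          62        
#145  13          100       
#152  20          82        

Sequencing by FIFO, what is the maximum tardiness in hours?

FIFO (arrival order): #103 #110 #117 #124 #131 #138 #145 #152.
#103: 0→6, due 56, tardiness 0
#110: 6→11, due 105, tardiness 0
#117: 11→27, due 32, tardiness 0
#124: 27→29, due 66, tardiness 0
#131: 29→36, due 72, tardiness 0
#138: 36→53, due 62, tardiness 0
#145: 53→66, due 100, tardiness 0
#152: 66→86, due 82, tardiness 4
Maximum = 4.

4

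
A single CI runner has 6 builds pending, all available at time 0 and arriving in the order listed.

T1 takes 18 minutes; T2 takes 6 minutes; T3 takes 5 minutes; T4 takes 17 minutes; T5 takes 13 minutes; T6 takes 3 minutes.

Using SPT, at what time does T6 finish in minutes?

3

SPT (increasing processing time): T6 T3 T2 T5 T4 T1.
T6: 0→3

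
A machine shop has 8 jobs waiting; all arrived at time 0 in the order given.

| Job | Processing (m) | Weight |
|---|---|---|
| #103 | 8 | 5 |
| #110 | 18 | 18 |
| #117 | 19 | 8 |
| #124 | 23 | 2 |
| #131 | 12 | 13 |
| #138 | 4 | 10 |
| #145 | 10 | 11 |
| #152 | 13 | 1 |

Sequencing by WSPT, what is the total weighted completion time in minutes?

2447

WSPT (decreasing weight/processing-time ratio): #138 #145 #131 #110 #103 #117 #124 #152.
#138: finishes 4, weight 10, w·C = 40
#145: finishes 14, weight 11, w·C = 154
#131: finishes 26, weight 13, w·C = 338
#110: finishes 44, weight 18, w·C = 792
#103: finishes 52, weight 5, w·C = 260
#117: finishes 71, weight 8, w·C = 568
#124: finishes 94, weight 2, w·C = 188
#152: finishes 107, weight 1, w·C = 107
Sum = 40+154+338+792+260+568+188+107 = 2447.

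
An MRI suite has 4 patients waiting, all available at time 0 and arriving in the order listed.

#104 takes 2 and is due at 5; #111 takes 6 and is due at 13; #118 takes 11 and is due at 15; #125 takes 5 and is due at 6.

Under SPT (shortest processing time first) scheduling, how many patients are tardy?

2

SPT (increasing processing time): #104 #125 #111 #118.
#104: 0→2, due 5, tardiness 0
#125: 2→7, due 6, tardiness 1
#111: 7→13, due 13, tardiness 0
#118: 13→24, due 15, tardiness 9
Late patients: 2.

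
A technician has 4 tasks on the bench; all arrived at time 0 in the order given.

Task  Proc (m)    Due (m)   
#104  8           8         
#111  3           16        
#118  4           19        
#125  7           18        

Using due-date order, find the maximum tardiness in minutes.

EDD (increasing due date): #104 #111 #125 #118.
#104: 0→8, due 8, tardiness 0
#111: 8→11, due 16, tardiness 0
#125: 11→18, due 18, tardiness 0
#118: 18→22, due 19, tardiness 3
Maximum = 3.

3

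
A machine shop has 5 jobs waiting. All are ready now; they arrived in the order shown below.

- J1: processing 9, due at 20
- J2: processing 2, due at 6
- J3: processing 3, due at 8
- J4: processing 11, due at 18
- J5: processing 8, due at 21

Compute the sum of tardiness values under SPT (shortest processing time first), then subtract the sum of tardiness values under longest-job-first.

-40

SPT (increasing processing time): J2 J3 J5 J1 J4.
J2: 0→2, due 6, tardiness 0
J3: 2→5, due 8, tardiness 0
J5: 5→13, due 21, tardiness 0
J1: 13→22, due 20, tardiness 2
J4: 22→33, due 18, tardiness 15
Sum = 0+0+0+2+15 = 17.
LPT (decreasing processing time): J4 J1 J5 J3 J2.
J4: 0→11, due 18, tardiness 0
J1: 11→20, due 20, tardiness 0
J5: 20→28, due 21, tardiness 7
J3: 28→31, due 8, tardiness 23
J2: 31→33, due 6, tardiness 27
Sum = 0+0+7+23+27 = 57.
Difference = 17 − 57 = -40.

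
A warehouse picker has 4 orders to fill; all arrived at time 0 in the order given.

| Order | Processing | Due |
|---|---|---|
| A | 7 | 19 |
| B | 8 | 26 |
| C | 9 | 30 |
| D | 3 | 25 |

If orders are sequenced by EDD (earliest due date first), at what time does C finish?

27

EDD (increasing due date): A D B C.
A: 0→7
D: 7→10
B: 10→18
C: 18→27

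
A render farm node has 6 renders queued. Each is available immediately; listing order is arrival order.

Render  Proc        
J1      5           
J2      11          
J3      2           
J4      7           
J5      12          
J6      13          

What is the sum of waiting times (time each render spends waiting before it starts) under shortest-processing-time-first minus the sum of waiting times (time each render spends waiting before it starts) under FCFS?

-16

SPT (increasing processing time): J3 J1 J4 J2 J5 J6.
J3: waits 0, runs 0→2
J1: waits 2, runs 2→7
J4: waits 7, runs 7→14
J2: waits 14, runs 14→25
J5: waits 25, runs 25→37
J6: waits 37, runs 37→50
Sum = 0+2+7+14+25+37 = 85.
FIFO (arrival order): J1 J2 J3 J4 J5 J6.
J1: waits 0, runs 0→5
J2: waits 5, runs 5→16
J3: waits 16, runs 16→18
J4: waits 18, runs 18→25
J5: waits 25, runs 25→37
J6: waits 37, runs 37→50
Sum = 0+5+16+18+25+37 = 101.
Difference = 85 − 101 = -16.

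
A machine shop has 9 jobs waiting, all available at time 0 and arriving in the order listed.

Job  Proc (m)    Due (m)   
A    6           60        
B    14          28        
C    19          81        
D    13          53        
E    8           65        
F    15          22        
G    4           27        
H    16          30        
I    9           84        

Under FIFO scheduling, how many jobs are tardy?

4

FIFO (arrival order): A B C D E F G H I.
A: 0→6, due 60, tardiness 0
B: 6→20, due 28, tardiness 0
C: 20→39, due 81, tardiness 0
D: 39→52, due 53, tardiness 0
E: 52→60, due 65, tardiness 0
F: 60→75, due 22, tardiness 53
G: 75→79, due 27, tardiness 52
H: 79→95, due 30, tardiness 65
I: 95→104, due 84, tardiness 20
Late jobs: 4.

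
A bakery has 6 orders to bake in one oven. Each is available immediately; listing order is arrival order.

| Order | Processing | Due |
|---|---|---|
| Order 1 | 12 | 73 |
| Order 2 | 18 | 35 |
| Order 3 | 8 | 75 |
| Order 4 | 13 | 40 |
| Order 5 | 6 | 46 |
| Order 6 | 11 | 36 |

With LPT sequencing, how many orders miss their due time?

LPT (decreasing processing time): Order 2 Order 4 Order 1 Order 6 Order 3 Order 5.
Order 2: 0→18, due 35, tardiness 0
Order 4: 18→31, due 40, tardiness 0
Order 1: 31→43, due 73, tardiness 0
Order 6: 43→54, due 36, tardiness 18
Order 3: 54→62, due 75, tardiness 0
Order 5: 62→68, due 46, tardiness 22
Late orders: 2.

2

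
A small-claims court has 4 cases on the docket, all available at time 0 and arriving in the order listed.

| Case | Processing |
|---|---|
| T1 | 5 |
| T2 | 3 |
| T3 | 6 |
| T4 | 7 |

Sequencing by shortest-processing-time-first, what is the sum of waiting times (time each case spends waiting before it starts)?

SPT (increasing processing time): T2 T1 T3 T4.
T2: waits 0, runs 0→3
T1: waits 3, runs 3→8
T3: waits 8, runs 8→14
T4: waits 14, runs 14→21
Sum = 0+3+8+14 = 25.

25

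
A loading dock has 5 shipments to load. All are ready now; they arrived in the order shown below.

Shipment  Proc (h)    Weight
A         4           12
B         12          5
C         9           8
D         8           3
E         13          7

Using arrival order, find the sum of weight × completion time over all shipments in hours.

749

FIFO (arrival order): A B C D E.
A: finishes 4, weight 12, w·C = 48
B: finishes 16, weight 5, w·C = 80
C: finishes 25, weight 8, w·C = 200
D: finishes 33, weight 3, w·C = 99
E: finishes 46, weight 7, w·C = 322
Sum = 48+80+200+99+322 = 749.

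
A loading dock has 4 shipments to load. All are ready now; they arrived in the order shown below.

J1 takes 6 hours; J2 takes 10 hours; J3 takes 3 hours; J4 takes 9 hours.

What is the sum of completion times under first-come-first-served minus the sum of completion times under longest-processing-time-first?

-13

FIFO (arrival order): J1 J2 J3 J4.
J1: 0→6
J2: 6→16
J3: 16→19
J4: 19→28
Sum = 6+16+19+28 = 69.
LPT (decreasing processing time): J2 J4 J1 J3.
J2: 0→10
J4: 10→19
J1: 19→25
J3: 25→28
Sum = 10+19+25+28 = 82.
Difference = 69 − 82 = -13.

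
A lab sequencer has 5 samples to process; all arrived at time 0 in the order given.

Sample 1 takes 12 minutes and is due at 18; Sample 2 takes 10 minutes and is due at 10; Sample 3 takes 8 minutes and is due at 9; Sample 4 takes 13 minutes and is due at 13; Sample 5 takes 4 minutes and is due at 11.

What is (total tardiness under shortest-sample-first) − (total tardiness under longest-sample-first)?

-37

SPT (increasing processing time): Sample 5 Sample 3 Sample 2 Sample 1 Sample 4.
Sample 5: 0→4, due 11, tardiness 0
Sample 3: 4→12, due 9, tardiness 3
Sample 2: 12→22, due 10, tardiness 12
Sample 1: 22→34, due 18, tardiness 16
Sample 4: 34→47, due 13, tardiness 34
Sum = 0+3+12+16+34 = 65.
LPT (decreasing processing time): Sample 4 Sample 1 Sample 2 Sample 3 Sample 5.
Sample 4: 0→13, due 13, tardiness 0
Sample 1: 13→25, due 18, tardiness 7
Sample 2: 25→35, due 10, tardiness 25
Sample 3: 35→43, due 9, tardiness 34
Sample 5: 43→47, due 11, tardiness 36
Sum = 0+7+25+34+36 = 102.
Difference = 65 − 102 = -37.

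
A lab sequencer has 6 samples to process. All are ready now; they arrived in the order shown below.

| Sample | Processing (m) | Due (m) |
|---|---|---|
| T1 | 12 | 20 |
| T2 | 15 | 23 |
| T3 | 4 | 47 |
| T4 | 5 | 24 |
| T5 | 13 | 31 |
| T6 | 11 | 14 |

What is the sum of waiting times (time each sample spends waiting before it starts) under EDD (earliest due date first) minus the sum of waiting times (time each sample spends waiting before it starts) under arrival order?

EDD (increasing due date): T6 T1 T2 T4 T5 T3.
T6: waits 0, runs 0→11
T1: waits 11, runs 11→23
T2: waits 23, runs 23→38
T4: waits 38, runs 38→43
T5: waits 43, runs 43→56
T3: waits 56, runs 56→60
Sum = 0+11+23+38+43+56 = 171.
FIFO (arrival order): T1 T2 T3 T4 T5 T6.
T1: waits 0, runs 0→12
T2: waits 12, runs 12→27
T3: waits 27, runs 27→31
T4: waits 31, runs 31→36
T5: waits 36, runs 36→49
T6: waits 49, runs 49→60
Sum = 0+12+27+31+36+49 = 155.
Difference = 171 − 155 = 16.

16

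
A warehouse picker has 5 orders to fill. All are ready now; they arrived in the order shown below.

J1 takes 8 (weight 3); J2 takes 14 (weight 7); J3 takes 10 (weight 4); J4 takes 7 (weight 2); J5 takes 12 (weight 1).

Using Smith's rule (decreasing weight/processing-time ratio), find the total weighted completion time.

WSPT (decreasing weight/processing-time ratio): J2 J3 J1 J4 J5.
J2: finishes 14, weight 7, w·C = 98
J3: finishes 24, weight 4, w·C = 96
J1: finishes 32, weight 3, w·C = 96
J4: finishes 39, weight 2, w·C = 78
J5: finishes 51, weight 1, w·C = 51
Sum = 98+96+96+78+51 = 419.

419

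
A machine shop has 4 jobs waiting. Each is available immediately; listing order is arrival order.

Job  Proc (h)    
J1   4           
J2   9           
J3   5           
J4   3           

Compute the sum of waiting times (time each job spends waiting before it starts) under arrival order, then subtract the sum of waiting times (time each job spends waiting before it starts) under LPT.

-6

FIFO (arrival order): J1 J2 J3 J4.
J1: waits 0, runs 0→4
J2: waits 4, runs 4→13
J3: waits 13, runs 13→18
J4: waits 18, runs 18→21
Sum = 0+4+13+18 = 35.
LPT (decreasing processing time): J2 J3 J1 J4.
J2: waits 0, runs 0→9
J3: waits 9, runs 9→14
J1: waits 14, runs 14→18
J4: waits 18, runs 18→21
Sum = 0+9+14+18 = 41.
Difference = 35 − 41 = -6.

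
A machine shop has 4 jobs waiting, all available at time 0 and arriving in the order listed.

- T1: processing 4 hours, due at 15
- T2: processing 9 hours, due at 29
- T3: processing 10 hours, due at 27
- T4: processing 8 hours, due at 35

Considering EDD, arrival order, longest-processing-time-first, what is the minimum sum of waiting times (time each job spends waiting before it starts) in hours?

40

EDD (increasing due date): T1 T3 T2 T4.
T1: waits 0, runs 0→4
T3: waits 4, runs 4→14
T2: waits 14, runs 14→23
T4: waits 23, runs 23→31
Sum = 0+4+14+23 = 41.
FIFO (arrival order): T1 T2 T3 T4.
T1: waits 0, runs 0→4
T2: waits 4, runs 4→13
T3: waits 13, runs 13→23
T4: waits 23, runs 23→31
Sum = 0+4+13+23 = 40.
LPT (decreasing processing time): T3 T2 T4 T1.
T3: waits 0, runs 0→10
T2: waits 10, runs 10→19
T4: waits 19, runs 19→27
T1: waits 27, runs 27→31
Sum = 0+10+19+27 = 56.
EDD 41, FIFO 40, LPT 56 → minimum 40.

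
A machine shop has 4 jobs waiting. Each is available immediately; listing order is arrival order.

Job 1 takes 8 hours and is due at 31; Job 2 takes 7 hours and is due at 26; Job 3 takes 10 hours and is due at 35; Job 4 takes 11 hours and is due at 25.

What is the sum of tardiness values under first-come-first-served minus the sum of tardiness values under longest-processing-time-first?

FIFO (arrival order): Job 1 Job 2 Job 3 Job 4.
Job 1: 0→8, due 31, tardiness 0
Job 2: 8→15, due 26, tardiness 0
Job 3: 15→25, due 35, tardiness 0
Job 4: 25→36, due 25, tardiness 11
Sum = 0+0+0+11 = 11.
LPT (decreasing processing time): Job 4 Job 3 Job 1 Job 2.
Job 4: 0→11, due 25, tardiness 0
Job 3: 11→21, due 35, tardiness 0
Job 1: 21→29, due 31, tardiness 0
Job 2: 29→36, due 26, tardiness 10
Sum = 0+0+0+10 = 10.
Difference = 11 − 10 = 1.

1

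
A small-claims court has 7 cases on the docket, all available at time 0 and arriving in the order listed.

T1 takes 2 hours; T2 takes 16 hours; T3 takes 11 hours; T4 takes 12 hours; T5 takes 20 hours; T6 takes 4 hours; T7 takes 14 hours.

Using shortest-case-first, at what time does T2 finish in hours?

SPT (increasing processing time): T1 T6 T3 T4 T7 T2 T5.
T1: 0→2
T6: 2→6
T3: 6→17
T4: 17→29
T7: 29→43
T2: 43→59

59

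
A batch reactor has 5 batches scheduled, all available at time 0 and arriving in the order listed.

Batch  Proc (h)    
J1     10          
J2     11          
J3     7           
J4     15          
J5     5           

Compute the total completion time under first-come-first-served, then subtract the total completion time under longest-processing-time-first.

-18

FIFO (arrival order): J1 J2 J3 J4 J5.
J1: 0→10
J2: 10→21
J3: 21→28
J4: 28→43
J5: 43→48
Sum = 10+21+28+43+48 = 150.
LPT (decreasing processing time): J4 J2 J1 J3 J5.
J4: 0→15
J2: 15→26
J1: 26→36
J3: 36→43
J5: 43→48
Sum = 15+26+36+43+48 = 168.
Difference = 150 − 168 = -18.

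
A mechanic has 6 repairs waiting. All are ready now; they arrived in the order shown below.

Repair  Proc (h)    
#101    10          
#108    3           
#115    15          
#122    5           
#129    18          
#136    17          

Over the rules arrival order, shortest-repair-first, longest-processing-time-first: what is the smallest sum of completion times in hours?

180

FIFO (arrival order): #101 #108 #115 #122 #129 #136.
#101: 0→10
#108: 10→13
#115: 13→28
#122: 28→33
#129: 33→51
#136: 51→68
Sum = 10+13+28+33+51+68 = 203.
SPT (increasing processing time): #108 #122 #101 #115 #136 #129.
#108: 0→3
#122: 3→8
#101: 8→18
#115: 18→33
#136: 33→50
#129: 50→68
Sum = 3+8+18+33+50+68 = 180.
LPT (decreasing processing time): #129 #136 #115 #101 #122 #108.
#129: 0→18
#136: 18→35
#115: 35→50
#101: 50→60
#122: 60→65
#108: 65→68
Sum = 18+35+50+60+65+68 = 296.
FIFO 203, SPT 180, LPT 296 → minimum 180.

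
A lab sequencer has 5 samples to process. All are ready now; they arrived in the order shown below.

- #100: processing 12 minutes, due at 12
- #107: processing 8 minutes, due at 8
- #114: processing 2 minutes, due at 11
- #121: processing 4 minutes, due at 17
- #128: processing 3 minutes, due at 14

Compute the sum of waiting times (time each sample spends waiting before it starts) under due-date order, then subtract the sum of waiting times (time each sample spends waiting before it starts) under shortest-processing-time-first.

32

EDD (increasing due date): #107 #114 #100 #128 #121.
#107: waits 0, runs 0→8
#114: waits 8, runs 8→10
#100: waits 10, runs 10→22
#128: waits 22, runs 22→25
#121: waits 25, runs 25→29
Sum = 0+8+10+22+25 = 65.
SPT (increasing processing time): #114 #128 #121 #107 #100.
#114: waits 0, runs 0→2
#128: waits 2, runs 2→5
#121: waits 5, runs 5→9
#107: waits 9, runs 9→17
#100: waits 17, runs 17→29
Sum = 0+2+5+9+17 = 33.
Difference = 65 − 33 = 32.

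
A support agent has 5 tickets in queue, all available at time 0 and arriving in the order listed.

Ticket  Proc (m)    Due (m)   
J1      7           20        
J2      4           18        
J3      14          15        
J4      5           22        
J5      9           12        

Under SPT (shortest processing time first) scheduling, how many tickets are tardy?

SPT (increasing processing time): J2 J4 J1 J5 J3.
J2: 0→4, due 18, tardiness 0
J4: 4→9, due 22, tardiness 0
J1: 9→16, due 20, tardiness 0
J5: 16→25, due 12, tardiness 13
J3: 25→39, due 15, tardiness 24
Late tickets: 2.

2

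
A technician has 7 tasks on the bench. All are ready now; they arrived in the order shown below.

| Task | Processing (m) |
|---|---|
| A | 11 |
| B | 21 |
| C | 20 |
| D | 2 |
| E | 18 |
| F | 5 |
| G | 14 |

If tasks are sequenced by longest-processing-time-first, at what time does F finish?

89

LPT (decreasing processing time): B C E G A F D.
B: 0→21
C: 21→41
E: 41→59
G: 59→73
A: 73→84
F: 84→89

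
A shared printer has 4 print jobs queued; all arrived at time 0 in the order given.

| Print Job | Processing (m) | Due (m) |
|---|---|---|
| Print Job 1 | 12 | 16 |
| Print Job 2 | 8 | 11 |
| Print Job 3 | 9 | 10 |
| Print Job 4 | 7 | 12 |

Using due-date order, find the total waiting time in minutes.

EDD (increasing due date): Print Job 3 Print Job 2 Print Job 4 Print Job 1.
Print Job 3: waits 0, runs 0→9
Print Job 2: waits 9, runs 9→17
Print Job 4: waits 17, runs 17→24
Print Job 1: waits 24, runs 24→36
Sum = 0+9+17+24 = 50.

50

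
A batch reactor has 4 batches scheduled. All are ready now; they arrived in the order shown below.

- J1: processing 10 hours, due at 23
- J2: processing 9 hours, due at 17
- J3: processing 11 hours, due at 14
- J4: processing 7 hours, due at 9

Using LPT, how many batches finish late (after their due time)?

2

LPT (decreasing processing time): J3 J1 J2 J4.
J3: 0→11, due 14, tardiness 0
J1: 11→21, due 23, tardiness 0
J2: 21→30, due 17, tardiness 13
J4: 30→37, due 9, tardiness 28
Late batches: 2.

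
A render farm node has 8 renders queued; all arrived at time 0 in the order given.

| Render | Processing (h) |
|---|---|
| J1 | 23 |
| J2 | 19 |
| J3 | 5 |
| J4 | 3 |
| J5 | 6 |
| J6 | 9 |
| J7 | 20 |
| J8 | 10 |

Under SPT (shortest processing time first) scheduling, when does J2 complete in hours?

SPT (increasing processing time): J4 J3 J5 J6 J8 J2 J7 J1.
J4: 0→3
J3: 3→8
J5: 8→14
J6: 14→23
J8: 23→33
J2: 33→52

52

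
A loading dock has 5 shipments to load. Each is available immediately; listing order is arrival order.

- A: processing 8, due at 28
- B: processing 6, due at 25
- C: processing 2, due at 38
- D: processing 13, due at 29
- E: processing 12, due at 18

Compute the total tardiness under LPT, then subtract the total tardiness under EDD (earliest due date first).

16

LPT (decreasing processing time): D E A B C.
D: 0→13, due 29, tardiness 0
E: 13→25, due 18, tardiness 7
A: 25→33, due 28, tardiness 5
B: 33→39, due 25, tardiness 14
C: 39→41, due 38, tardiness 3
Sum = 0+7+5+14+3 = 29.
EDD (increasing due date): E B A D C.
E: 0→12, due 18, tardiness 0
B: 12→18, due 25, tardiness 0
A: 18→26, due 28, tardiness 0
D: 26→39, due 29, tardiness 10
C: 39→41, due 38, tardiness 3
Sum = 0+0+0+10+3 = 13.
Difference = 29 − 13 = 16.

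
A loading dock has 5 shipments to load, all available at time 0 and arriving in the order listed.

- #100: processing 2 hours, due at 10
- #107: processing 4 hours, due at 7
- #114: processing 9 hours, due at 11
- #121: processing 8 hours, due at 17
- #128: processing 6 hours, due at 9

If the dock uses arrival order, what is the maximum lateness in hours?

20

FIFO (arrival order): #100 #107 #114 #121 #128.
#100: 0→2, due 10, lateness -8
#107: 2→6, due 7, lateness -1
#114: 6→15, due 11, lateness 4
#121: 15→23, due 17, lateness 6
#128: 23→29, due 9, lateness 20
Maximum = 20.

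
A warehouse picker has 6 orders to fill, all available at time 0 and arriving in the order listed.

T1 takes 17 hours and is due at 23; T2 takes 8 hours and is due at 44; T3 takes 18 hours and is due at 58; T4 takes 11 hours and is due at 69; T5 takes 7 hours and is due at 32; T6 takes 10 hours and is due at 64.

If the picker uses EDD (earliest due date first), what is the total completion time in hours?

EDD (increasing due date): T1 T5 T2 T3 T6 T4.
T1: 0→17
T5: 17→24
T2: 24→32
T3: 32→50
T6: 50→60
T4: 60→71
Sum = 17+24+32+50+60+71 = 254.

254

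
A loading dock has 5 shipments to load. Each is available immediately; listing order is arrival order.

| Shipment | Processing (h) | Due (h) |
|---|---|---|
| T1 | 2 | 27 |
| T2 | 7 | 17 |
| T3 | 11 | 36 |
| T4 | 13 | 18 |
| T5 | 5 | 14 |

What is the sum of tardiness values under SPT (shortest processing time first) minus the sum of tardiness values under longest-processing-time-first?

-27

SPT (increasing processing time): T1 T5 T2 T3 T4.
T1: 0→2, due 27, tardiness 0
T5: 2→7, due 14, tardiness 0
T2: 7→14, due 17, tardiness 0
T3: 14→25, due 36, tardiness 0
T4: 25→38, due 18, tardiness 20
Sum = 0+0+0+0+20 = 20.
LPT (decreasing processing time): T4 T3 T2 T5 T1.
T4: 0→13, due 18, tardiness 0
T3: 13→24, due 36, tardiness 0
T2: 24→31, due 17, tardiness 14
T5: 31→36, due 14, tardiness 22
T1: 36→38, due 27, tardiness 11
Sum = 0+0+14+22+11 = 47.
Difference = 20 − 47 = -27.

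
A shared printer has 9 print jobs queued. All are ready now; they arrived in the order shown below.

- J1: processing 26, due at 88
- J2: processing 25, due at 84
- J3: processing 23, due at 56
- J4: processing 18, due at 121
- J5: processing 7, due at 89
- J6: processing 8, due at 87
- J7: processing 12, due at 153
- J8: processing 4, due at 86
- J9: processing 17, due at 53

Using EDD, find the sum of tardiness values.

43

EDD (increasing due date): J9 J3 J2 J8 J6 J1 J5 J4 J7.
J9: 0→17, due 53, tardiness 0
J3: 17→40, due 56, tardiness 0
J2: 40→65, due 84, tardiness 0
J8: 65→69, due 86, tardiness 0
J6: 69→77, due 87, tardiness 0
J1: 77→103, due 88, tardiness 15
J5: 103→110, due 89, tardiness 21
J4: 110→128, due 121, tardiness 7
J7: 128→140, due 153, tardiness 0
Sum = 0+0+0+0+0+15+21+7+0 = 43.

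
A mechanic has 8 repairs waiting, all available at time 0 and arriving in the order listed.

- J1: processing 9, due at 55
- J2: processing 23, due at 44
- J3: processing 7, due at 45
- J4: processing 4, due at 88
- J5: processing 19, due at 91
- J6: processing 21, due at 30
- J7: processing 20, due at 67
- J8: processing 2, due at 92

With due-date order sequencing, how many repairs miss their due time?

EDD (increasing due date): J6 J2 J3 J1 J7 J4 J5 J8.
J6: 0→21, due 30, tardiness 0
J2: 21→44, due 44, tardiness 0
J3: 44→51, due 45, tardiness 6
J1: 51→60, due 55, tardiness 5
J7: 60→80, due 67, tardiness 13
J4: 80→84, due 88, tardiness 0
J5: 84→103, due 91, tardiness 12
J8: 103→105, due 92, tardiness 13
Late repairs: 5.

5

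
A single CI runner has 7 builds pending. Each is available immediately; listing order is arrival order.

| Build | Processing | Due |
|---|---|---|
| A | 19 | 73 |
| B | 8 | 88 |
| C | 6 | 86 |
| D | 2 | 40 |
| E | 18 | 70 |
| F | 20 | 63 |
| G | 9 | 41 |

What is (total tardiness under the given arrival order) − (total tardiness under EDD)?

FIFO (arrival order): A B C D E F G.
A: 0→19, due 73, tardiness 0
B: 19→27, due 88, tardiness 0
C: 27→33, due 86, tardiness 0
D: 33→35, due 40, tardiness 0
E: 35→53, due 70, tardiness 0
F: 53→73, due 63, tardiness 10
G: 73→82, due 41, tardiness 41
Sum = 0+0+0+0+0+10+41 = 51.
EDD (increasing due date): D G F E A C B.
D: 0→2, due 40, tardiness 0
G: 2→11, due 41, tardiness 0
F: 11→31, due 63, tardiness 0
E: 31→49, due 70, tardiness 0
A: 49→68, due 73, tardiness 0
C: 68→74, due 86, tardiness 0
B: 74→82, due 88, tardiness 0
Sum = 0+0+0+0+0+0+0 = 0.
Difference = 51 − 0 = 51.

51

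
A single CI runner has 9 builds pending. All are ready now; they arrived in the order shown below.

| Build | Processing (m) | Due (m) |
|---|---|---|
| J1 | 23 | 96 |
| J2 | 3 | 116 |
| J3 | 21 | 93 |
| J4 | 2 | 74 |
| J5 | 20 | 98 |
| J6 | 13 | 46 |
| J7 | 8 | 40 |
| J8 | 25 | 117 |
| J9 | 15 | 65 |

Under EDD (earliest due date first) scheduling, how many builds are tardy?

EDD (increasing due date): J7 J6 J9 J4 J3 J1 J5 J2 J8.
J7: 0→8, due 40, tardiness 0
J6: 8→21, due 46, tardiness 0
J9: 21→36, due 65, tardiness 0
J4: 36→38, due 74, tardiness 0
J3: 38→59, due 93, tardiness 0
J1: 59→82, due 96, tardiness 0
J5: 82→102, due 98, tardiness 4
J2: 102→105, due 116, tardiness 0
J8: 105→130, due 117, tardiness 13
Late builds: 2.

2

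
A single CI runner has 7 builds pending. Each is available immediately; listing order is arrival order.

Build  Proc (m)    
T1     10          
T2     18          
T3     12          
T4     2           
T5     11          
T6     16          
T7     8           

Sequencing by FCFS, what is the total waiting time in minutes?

FIFO (arrival order): T1 T2 T3 T4 T5 T6 T7.
T1: waits 0, runs 0→10
T2: waits 10, runs 10→28
T3: waits 28, runs 28→40
T4: waits 40, runs 40→42
T5: waits 42, runs 42→53
T6: waits 53, runs 53→69
T7: waits 69, runs 69→77
Sum = 0+10+28+40+42+53+69 = 242.

242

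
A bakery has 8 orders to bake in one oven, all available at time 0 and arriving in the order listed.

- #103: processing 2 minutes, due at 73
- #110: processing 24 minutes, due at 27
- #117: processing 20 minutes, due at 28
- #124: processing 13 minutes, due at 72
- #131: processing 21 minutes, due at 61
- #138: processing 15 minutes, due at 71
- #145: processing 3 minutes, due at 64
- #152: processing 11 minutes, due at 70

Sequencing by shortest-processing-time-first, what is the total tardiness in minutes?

SPT (increasing processing time): #103 #145 #152 #124 #138 #117 #131 #110.
#103: 0→2, due 73, tardiness 0
#145: 2→5, due 64, tardiness 0
#152: 5→16, due 70, tardiness 0
#124: 16→29, due 72, tardiness 0
#138: 29→44, due 71, tardiness 0
#117: 44→64, due 28, tardiness 36
#131: 64→85, due 61, tardiness 24
#110: 85→109, due 27, tardiness 82
Sum = 0+0+0+0+0+36+24+82 = 142.

142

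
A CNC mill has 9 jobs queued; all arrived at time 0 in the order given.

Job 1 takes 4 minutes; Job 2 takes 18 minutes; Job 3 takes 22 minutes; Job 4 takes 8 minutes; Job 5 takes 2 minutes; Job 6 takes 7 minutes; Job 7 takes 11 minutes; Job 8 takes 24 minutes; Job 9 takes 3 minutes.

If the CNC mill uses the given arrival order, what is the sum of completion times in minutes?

504

FIFO (arrival order): Job 1 Job 2 Job 3 Job 4 Job 5 Job 6 Job 7 Job 8 Job 9.
Job 1: 0→4
Job 2: 4→22
Job 3: 22→44
Job 4: 44→52
Job 5: 52→54
Job 6: 54→61
Job 7: 61→72
Job 8: 72→96
Job 9: 96→99
Sum = 4+22+44+52+54+61+72+96+99 = 504.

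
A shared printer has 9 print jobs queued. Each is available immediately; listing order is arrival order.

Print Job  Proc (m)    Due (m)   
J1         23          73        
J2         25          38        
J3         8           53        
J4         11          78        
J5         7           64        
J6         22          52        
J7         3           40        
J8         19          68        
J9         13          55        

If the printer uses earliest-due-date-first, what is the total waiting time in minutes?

527

EDD (increasing due date): J2 J7 J6 J3 J9 J5 J8 J1 J4.
J2: waits 0, runs 0→25
J7: waits 25, runs 25→28
J6: waits 28, runs 28→50
J3: waits 50, runs 50→58
J9: waits 58, runs 58→71
J5: waits 71, runs 71→78
J8: waits 78, runs 78→97
J1: waits 97, runs 97→120
J4: waits 120, runs 120→131
Sum = 0+25+28+50+58+71+78+97+120 = 527.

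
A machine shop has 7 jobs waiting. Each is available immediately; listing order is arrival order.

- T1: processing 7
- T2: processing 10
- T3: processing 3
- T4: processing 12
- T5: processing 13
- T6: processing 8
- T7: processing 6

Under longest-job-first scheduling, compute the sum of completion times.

281

LPT (decreasing processing time): T5 T4 T2 T6 T1 T7 T3.
T5: 0→13
T4: 13→25
T2: 25→35
T6: 35→43
T1: 43→50
T7: 50→56
T3: 56→59
Sum = 13+25+35+43+50+56+59 = 281.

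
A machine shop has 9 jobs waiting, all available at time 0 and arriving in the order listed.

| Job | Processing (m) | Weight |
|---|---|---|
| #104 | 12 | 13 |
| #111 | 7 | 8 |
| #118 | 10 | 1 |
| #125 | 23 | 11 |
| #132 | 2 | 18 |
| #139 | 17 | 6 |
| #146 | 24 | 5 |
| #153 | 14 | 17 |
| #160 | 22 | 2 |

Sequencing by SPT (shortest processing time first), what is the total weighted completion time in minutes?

3667

SPT (increasing processing time): #132 #111 #118 #104 #153 #139 #160 #125 #146.
#132: finishes 2, weight 18, w·C = 36
#111: finishes 9, weight 8, w·C = 72
#118: finishes 19, weight 1, w·C = 19
#104: finishes 31, weight 13, w·C = 403
#153: finishes 45, weight 17, w·C = 765
#139: finishes 62, weight 6, w·C = 372
#160: finishes 84, weight 2, w·C = 168
#125: finishes 107, weight 11, w·C = 1177
#146: finishes 131, weight 5, w·C = 655
Sum = 36+72+19+403+765+372+168+1177+655 = 3667.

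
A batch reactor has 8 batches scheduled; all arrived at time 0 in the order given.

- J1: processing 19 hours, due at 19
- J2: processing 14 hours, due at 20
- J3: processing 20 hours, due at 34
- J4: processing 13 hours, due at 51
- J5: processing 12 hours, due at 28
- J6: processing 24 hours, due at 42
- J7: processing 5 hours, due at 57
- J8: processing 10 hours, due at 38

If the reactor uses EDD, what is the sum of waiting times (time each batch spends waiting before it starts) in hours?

448

EDD (increasing due date): J1 J2 J5 J3 J8 J6 J4 J7.
J1: waits 0, runs 0→19
J2: waits 19, runs 19→33
J5: waits 33, runs 33→45
J3: waits 45, runs 45→65
J8: waits 65, runs 65→75
J6: waits 75, runs 75→99
J4: waits 99, runs 99→112
J7: waits 112, runs 112→117
Sum = 0+19+33+45+65+75+99+112 = 448.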